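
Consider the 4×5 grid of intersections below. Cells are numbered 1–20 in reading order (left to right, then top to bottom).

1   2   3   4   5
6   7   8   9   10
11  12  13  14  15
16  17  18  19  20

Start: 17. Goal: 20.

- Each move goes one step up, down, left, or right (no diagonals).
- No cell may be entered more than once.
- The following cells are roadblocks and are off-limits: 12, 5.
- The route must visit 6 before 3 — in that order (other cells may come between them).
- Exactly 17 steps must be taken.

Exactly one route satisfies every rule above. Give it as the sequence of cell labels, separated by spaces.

17 16 11 6 1 2 7 8 3 4 9 10 15 14 13 18 19 20

The waypoints must appear in the order 6, 3, with no cell reused.
Route from 17: left to 16, 3× up (reaching 1), right to 2, down to 7, right to 8, up to 3, right to 4, down to 9, right to 10, down to 15, 2× left (reaching 13), down to 18, 2× right (reaching 20) — 17 moves in all.
Check: order respected (6 at step 3, 3 at step 8); 17 moves as required.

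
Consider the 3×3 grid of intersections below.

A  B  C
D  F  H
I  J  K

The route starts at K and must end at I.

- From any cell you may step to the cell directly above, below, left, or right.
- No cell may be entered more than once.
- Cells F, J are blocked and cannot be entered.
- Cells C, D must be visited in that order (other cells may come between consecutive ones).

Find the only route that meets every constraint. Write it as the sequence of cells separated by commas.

The waypoints must appear in the order C, D, with no cell reused.
Route from K: 2× up (reaching C), 2× left (reaching A), 2× down (reaching I) — 6 moves in all.
Check: order respected (C at step 2, D at step 5).

K, H, C, B, A, D, I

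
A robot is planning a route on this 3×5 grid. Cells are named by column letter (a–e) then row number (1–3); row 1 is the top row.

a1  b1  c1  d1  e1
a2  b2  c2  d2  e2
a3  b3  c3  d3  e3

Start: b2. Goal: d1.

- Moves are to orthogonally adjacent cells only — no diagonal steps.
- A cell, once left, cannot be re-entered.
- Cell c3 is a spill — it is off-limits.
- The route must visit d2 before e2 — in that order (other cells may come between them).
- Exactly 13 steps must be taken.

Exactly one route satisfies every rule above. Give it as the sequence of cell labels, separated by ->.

b2 -> b3 -> a3 -> a2 -> a1 -> b1 -> c1 -> c2 -> d2 -> d3 -> e3 -> e2 -> e1 -> d1

The waypoints must appear in the order d2, e2, with no cell reused.
Route from b2: down 1 to b3, left 1 to a3, up 2 to a1, right 2 to c1, down 1 to c2, right 1 to d2, down 1 to d3, right 1 to e3, up 2 to e1, left 1 to d1 — 13 moves in all.
Check: order respected (d2 at step 8, e2 at step 11); 13 moves as required.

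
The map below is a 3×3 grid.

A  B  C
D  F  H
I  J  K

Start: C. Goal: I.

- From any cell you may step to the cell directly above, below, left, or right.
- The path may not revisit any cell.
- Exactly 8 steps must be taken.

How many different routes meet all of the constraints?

Need simple routes of exactly 8 moves from C to I (Manhattan distance 4, so 2 moves are spent on a detour and 2 undoing it).
Enumerating: C H K J F B A D I | C B A D F H K J I.
That gives 2 routes.

2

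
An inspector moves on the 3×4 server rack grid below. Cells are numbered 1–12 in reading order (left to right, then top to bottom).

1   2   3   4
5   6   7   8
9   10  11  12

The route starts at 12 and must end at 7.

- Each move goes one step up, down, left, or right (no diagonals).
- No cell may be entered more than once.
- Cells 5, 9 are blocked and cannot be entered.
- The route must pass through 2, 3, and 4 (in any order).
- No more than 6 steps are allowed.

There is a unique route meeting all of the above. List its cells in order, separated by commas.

12, 8, 4, 3, 2, 6, 7

The 6-move cap with required stops at 2, 3, 4 leaves no slack for detours.
Route from 12: 2× up (reaching 4), 2× left (reaching 2), down to 6, right to 7 — 6 moves in all.
Check: all required cells visited; 6 ≤ 6 moves.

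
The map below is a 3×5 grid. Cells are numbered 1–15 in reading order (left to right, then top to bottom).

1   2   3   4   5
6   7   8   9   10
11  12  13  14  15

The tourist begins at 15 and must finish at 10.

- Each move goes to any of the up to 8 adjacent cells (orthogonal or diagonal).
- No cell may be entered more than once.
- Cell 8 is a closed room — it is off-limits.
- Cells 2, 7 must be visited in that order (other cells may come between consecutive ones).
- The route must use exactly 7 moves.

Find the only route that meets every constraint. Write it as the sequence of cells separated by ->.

The waypoints must appear in the order 2, 7, with no cell reused.
Route from 15: 2× up-left (reaching 3), left to 2, down to 7, down-right to 13, right to 14, up-right to 10 — 7 moves in all.
Check: order respected (2 at step 3, 7 at step 4); 7 moves as required.

15 -> 9 -> 3 -> 2 -> 7 -> 13 -> 14 -> 10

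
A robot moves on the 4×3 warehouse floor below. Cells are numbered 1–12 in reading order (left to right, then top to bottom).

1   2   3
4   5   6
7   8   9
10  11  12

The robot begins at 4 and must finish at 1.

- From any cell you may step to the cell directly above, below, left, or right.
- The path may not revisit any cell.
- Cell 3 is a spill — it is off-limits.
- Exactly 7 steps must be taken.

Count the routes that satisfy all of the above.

2

Need simple routes of exactly 7 moves from 4 to 1 (Manhattan distance 1, so 3 moves are spent on a detour and 3 undoing it).
Enumerating: 4 7 10 11 8 5 2 1 | 4 7 8 9 6 5 2 1.
That gives 2 routes.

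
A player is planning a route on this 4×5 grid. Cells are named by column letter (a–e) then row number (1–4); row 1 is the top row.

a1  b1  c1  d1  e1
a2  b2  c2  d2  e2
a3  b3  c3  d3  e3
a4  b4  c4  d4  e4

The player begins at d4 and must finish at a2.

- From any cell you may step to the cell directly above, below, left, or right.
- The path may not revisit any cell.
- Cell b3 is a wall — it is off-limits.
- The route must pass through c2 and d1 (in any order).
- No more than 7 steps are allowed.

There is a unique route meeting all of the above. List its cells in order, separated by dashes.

The budget equals the shortest possible length, so every move has to be on a shortest route through the required cells.
Route from d4: 3× up (reaching d1), left to c1, down to c2, 2× left (reaching a2) — 7 moves in all.
Check: all required cells visited; 7 ≤ 7 moves.

d4 - d3 - d2 - d1 - c1 - c2 - b2 - a2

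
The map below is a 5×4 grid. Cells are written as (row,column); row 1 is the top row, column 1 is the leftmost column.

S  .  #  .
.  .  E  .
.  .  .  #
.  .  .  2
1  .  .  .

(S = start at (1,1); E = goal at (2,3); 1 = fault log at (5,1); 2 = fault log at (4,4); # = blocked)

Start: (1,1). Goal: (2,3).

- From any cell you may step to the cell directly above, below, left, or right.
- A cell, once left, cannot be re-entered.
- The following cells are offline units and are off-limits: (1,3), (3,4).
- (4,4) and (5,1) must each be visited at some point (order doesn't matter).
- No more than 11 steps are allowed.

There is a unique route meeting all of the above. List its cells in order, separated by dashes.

Any route must reach (4,4) and (5,1) and still end at (2,3) within 11 moves, so the order of the required stops is forced.
Route from (1,1): 4× down (reaching (5,1)), 3× right (reaching (5,4)), up to (4,4), left to (4,3), 2× up (reaching (2,3)) — 11 moves in all.
Check: all required cells visited; 11 ≤ 11 moves.

(1,1) - (2,1) - (3,1) - (4,1) - (5,1) - (5,2) - (5,3) - (5,4) - (4,4) - (4,3) - (3,3) - (2,3)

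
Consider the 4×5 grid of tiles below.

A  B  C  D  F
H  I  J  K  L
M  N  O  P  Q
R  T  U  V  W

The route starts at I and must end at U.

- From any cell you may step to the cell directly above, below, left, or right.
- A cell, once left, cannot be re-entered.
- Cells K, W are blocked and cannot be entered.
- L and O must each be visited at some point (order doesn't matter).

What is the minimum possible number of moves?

Any route passes through L and O in some order between I and U. Summing Manhattan distances along each leg and taking the cheapest ordering (I → L → O → U) gives a lower bound of 3 + 3 + 1 = 7 moves.
That bound ignores the blocked cells. Measuring each leg by the fewest moves that actually steer around them (I→L: 5; L→O: 3; O→U: 1) raises the lower bound to 9.
A route of 9 moves exists: I → B → C → D → F → L → Q → P → O → U.
Since 9 matches that lower bound, it is optimal.

9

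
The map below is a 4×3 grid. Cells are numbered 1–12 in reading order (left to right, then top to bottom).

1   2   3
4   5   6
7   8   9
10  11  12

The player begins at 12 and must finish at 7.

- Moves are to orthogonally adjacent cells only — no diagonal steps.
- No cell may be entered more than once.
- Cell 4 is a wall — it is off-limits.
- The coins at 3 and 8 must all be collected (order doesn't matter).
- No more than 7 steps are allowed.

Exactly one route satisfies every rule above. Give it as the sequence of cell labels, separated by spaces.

The 7-move cap with required stops at 3, 8 leaves no slack for detours.
Route from 12: 3× up (reaching 3), left to 2, 2× down (reaching 8), left to 7 — 7 moves in all.
Check: all required cells visited; 7 ≤ 7 moves.

12 9 6 3 2 5 8 7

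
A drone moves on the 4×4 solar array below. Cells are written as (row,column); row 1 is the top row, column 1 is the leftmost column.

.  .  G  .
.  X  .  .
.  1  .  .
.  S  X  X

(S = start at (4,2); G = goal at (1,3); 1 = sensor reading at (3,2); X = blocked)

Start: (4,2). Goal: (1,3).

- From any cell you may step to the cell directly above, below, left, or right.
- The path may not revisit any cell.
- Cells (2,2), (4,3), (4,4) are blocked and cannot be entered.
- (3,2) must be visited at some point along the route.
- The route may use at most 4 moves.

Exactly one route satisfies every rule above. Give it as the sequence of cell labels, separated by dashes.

(4,2) - (3,2) - (3,3) - (2,3) - (1,3)

The 4-move cap with required stops at (3,2) leaves no slack for detours.
Route from (4,2): up to (3,2), right to (3,3), 2× up (reaching (1,3)) — 4 moves in all.
Check: all required cells visited; 4 ≤ 4 moves.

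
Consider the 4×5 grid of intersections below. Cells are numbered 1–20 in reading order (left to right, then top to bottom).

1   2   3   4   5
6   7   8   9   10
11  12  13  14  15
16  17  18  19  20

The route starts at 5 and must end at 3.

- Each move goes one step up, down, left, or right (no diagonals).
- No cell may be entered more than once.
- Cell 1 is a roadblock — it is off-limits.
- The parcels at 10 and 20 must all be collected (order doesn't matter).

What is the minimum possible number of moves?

Any route passes through 10 and 20 in some order between 5 and 3. Summing Manhattan distances along each leg and taking the cheapest ordering (5 → 20 → 10 → 3) gives a lower bound of 3 + 2 + 3 = 8 moves.
A route of 8 moves achieves this: 5 → 10 → 15 → 20 → 19 → 14 → 9 → 4 → 3.
Since 8 matches the lower bound, it is optimal.

8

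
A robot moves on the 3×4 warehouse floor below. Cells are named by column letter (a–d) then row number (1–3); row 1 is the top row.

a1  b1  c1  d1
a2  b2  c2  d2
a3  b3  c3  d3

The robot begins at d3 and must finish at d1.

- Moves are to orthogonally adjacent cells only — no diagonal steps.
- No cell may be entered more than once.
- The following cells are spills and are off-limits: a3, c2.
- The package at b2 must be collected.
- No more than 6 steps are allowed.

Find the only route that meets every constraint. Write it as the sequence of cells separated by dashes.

The 6-move cap with required stops at b2 leaves no slack for detours.
Route from d3: 2× left (reaching b3), 2× up (reaching b1), 2× right (reaching d1) — 6 moves in all.
Check: all required cells visited; 6 ≤ 6 moves.

d3 - c3 - b3 - b2 - b1 - c1 - d1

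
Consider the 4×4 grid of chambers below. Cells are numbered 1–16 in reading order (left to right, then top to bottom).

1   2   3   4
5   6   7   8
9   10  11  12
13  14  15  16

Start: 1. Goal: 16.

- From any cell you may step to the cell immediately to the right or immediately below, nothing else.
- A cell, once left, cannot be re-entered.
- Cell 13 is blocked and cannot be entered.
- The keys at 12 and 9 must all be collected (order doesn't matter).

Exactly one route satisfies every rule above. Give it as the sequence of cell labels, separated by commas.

1, 5, 9, 10, 11, 12, 16

Moves only go right or down, so the column and row indices never decrease.
Route from 1: down 2 to 9, right 3 to 12, down 1 to 16 — 6 moves in all.
Check: all required cells visited.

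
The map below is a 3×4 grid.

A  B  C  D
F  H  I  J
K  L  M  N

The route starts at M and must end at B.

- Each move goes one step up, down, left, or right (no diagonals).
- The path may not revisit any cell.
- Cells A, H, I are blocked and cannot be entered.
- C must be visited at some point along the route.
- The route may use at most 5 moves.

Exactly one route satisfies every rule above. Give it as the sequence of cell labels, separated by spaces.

The budget equals the shortest possible length, so every move has to be on a shortest route through the required cells.
Route from M: right to N, 2× up (reaching D), 2× left (reaching B) — 5 moves in all.
Check: all required cells visited; 5 ≤ 5 moves.

M N J D C B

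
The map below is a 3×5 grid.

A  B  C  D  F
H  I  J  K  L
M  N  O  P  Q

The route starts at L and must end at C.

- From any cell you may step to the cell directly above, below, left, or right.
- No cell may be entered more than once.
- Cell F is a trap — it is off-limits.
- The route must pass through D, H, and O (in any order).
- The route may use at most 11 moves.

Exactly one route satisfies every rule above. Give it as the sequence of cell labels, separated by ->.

L -> Q -> P -> O -> N -> M -> H -> I -> J -> K -> D -> C

The 11-move cap with required stops at D, H, O leaves no slack for detours.
Route from L: down 1 to Q, left 4 to M, up 1 to H, right 3 to K, up 1 to D, left 1 to C — 11 moves in all.
Check: all required cells visited; 11 ≤ 11 moves.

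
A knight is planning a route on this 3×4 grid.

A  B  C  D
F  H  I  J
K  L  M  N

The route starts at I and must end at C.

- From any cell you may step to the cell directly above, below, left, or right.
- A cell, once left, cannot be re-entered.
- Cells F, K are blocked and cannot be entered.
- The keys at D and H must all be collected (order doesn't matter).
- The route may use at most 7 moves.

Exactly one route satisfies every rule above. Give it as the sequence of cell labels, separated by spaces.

The 7-move cap with required stops at D, H leaves no slack for detours.
Route from I: left 1 to H, down 1 to L, right 2 to N, up 2 to D, left 1 to C — 7 moves in all.
Check: all required cells visited; 7 ≤ 7 moves.

I H L M N J D C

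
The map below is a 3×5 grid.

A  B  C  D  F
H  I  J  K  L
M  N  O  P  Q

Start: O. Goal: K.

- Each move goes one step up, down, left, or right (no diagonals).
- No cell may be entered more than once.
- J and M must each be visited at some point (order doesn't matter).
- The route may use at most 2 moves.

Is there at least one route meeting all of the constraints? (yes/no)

Even ignoring the no-revisit rule, getting from O to K, taking the cheapest ordering O → M → J → K needs at least 2 + 3 + 1 = 6 moves (Manhattan distance per leg), which exceeds the 2-move limit.

no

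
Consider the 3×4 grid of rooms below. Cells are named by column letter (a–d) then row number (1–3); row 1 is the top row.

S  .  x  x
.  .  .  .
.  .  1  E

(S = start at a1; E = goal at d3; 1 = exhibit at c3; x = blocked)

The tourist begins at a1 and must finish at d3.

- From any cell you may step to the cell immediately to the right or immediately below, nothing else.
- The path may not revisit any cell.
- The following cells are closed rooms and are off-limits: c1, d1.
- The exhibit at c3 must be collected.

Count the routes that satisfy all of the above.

5

A right/down-only route from a1 to d3 makes exactly 2 down-moves and 3 right-moves in some order.
With no other constraints that would be C(5,2) = 10 routes.
Split at c3 and multiply the segment counts (each segment already excludes blocked cells): a1→c3: 5; c3→d3: 1; product = 5.
That gives 5 routes.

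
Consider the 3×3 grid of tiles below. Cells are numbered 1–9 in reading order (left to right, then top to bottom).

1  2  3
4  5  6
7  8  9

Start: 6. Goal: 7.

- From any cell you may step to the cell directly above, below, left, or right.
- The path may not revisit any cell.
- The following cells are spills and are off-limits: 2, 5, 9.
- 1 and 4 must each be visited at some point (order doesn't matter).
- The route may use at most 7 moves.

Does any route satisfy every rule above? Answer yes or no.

no

The blocked cells wall 1 off from 6 completely — no sequence of moves reaches it at all, so no route can satisfy the rules.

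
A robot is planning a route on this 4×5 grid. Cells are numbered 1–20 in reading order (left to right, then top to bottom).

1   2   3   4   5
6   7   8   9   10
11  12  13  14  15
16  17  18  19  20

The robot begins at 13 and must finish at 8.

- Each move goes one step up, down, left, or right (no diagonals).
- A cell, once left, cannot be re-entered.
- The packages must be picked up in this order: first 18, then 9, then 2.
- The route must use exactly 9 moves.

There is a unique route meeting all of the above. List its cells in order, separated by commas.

The waypoints must appear in the order 18, 9, 2, with no cell reused.
Route from 13: down 1 to 18, right 1 to 19, up 3 to 4, left 2 to 2, down 1 to 7, right 1 to 8 — 9 moves in all.
Check: order respected (18 at step 1, 9 at step 4, 2 at step 7); 9 moves as required.

13, 18, 19, 14, 9, 4, 3, 2, 7, 8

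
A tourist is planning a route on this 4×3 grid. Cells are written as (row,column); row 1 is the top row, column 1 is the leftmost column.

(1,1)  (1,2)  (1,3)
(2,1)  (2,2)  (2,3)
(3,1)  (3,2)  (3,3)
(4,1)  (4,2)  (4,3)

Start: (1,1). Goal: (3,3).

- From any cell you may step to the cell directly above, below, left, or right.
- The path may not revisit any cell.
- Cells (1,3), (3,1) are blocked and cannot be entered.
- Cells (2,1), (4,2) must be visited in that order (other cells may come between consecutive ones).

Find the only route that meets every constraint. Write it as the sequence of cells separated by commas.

(1,1), (2,1), (2,2), (3,2), (4,2), (4,3), (3,3)

The waypoints must appear in the order (2,1), (4,2), with no cell reused.
Route from (1,1): down to (2,1), right to (2,2), 2× down (reaching (4,2)), right to (4,3), up to (3,3) — 6 moves in all.
Check: order respected ((2,1) at step 1, (4,2) at step 4).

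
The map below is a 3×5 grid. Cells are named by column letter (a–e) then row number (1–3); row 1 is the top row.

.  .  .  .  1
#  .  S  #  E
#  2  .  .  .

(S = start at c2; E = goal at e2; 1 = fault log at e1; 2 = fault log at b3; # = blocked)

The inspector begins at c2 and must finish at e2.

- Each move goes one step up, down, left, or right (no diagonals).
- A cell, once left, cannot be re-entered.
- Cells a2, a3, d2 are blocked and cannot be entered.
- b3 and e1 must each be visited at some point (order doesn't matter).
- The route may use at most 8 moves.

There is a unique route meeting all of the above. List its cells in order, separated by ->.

The 8-move cap with required stops at b3, e1 leaves no slack for detours.
Route from c2: down to c3, left to b3, 2× up (reaching b1), 3× right (reaching e1), down to e2 — 8 moves in all.
Check: all required cells visited; 8 ≤ 8 moves.

c2 -> c3 -> b3 -> b2 -> b1 -> c1 -> d1 -> e1 -> e2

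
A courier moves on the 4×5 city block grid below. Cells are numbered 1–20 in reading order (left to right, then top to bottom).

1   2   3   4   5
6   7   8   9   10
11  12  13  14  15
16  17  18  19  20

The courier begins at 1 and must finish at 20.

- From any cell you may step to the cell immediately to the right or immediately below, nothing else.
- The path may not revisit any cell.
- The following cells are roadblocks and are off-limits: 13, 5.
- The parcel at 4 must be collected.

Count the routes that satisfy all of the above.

A right/down-only route from 1 to 20 makes exactly 3 down-moves and 4 right-moves in some order.
With no other constraints that would be C(7,3) = 35 routes.
Split at 4 and multiply the segment counts (each segment already excludes blocked cells): 1→4: 1; 4→20: 3; product = 3.
That gives 3 routes.

3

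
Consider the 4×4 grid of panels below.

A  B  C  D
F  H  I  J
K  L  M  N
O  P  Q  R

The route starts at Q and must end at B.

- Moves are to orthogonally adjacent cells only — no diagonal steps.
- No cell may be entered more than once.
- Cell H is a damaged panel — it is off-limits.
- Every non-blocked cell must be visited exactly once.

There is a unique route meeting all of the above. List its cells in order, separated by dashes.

Need to visit all 15 open cells exactly once, starting at Q and ending at B.
Cell D has only two open neighbours (J and C), so the path must pass straight through it: one of those is the cell it's entered from and the other is where it exits.
Route from Q: right 1 to R, up 3 to D, left 1 to C, down 2 to M, left 1 to L, down 1 to P, left 1 to O, up 3 to A, right 1 to B — 14 moves in all.
Check: all 15 open cells covered.

Q - R - N - J - D - C - I - M - L - P - O - K - F - A - B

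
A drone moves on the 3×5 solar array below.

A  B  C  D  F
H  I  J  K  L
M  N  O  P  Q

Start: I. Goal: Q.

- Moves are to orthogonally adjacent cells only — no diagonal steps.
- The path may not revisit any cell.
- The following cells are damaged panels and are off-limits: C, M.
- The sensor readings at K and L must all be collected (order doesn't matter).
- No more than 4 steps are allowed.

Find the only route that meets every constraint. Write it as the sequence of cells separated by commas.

I, J, K, L, Q

The budget equals the shortest possible length, so every move has to be on a shortest route through the required cells.
Route from I: 3× right (reaching L), down to Q — 4 moves in all.
Check: all required cells visited; 4 ≤ 4 moves.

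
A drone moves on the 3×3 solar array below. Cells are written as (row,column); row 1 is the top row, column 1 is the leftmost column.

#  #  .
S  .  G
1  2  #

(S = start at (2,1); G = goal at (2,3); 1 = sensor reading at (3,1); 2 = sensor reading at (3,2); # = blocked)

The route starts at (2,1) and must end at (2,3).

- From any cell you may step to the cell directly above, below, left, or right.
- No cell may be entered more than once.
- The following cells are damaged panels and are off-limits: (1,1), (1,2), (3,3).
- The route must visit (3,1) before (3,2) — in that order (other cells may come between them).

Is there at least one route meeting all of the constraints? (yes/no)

yes

One route that works: (2,1) → (3,1) → (3,2) → (2,2) → (2,3).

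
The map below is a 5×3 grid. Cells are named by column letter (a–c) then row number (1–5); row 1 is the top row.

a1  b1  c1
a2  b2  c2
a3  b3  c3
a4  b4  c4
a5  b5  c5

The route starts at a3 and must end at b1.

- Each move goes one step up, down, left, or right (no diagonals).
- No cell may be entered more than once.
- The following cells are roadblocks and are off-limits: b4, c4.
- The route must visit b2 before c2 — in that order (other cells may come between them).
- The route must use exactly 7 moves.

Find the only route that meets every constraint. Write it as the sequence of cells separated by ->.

a3 -> a2 -> b2 -> b3 -> c3 -> c2 -> c1 -> b1

The waypoints must appear in the order b2, c2, with no cell reused.
Route from a3: up to a2, right to b2, down to b3, right to c3, 2× up (reaching c1), left to b1 — 7 moves in all.
Check: order respected (b2 at step 2, c2 at step 5); 7 moves as required.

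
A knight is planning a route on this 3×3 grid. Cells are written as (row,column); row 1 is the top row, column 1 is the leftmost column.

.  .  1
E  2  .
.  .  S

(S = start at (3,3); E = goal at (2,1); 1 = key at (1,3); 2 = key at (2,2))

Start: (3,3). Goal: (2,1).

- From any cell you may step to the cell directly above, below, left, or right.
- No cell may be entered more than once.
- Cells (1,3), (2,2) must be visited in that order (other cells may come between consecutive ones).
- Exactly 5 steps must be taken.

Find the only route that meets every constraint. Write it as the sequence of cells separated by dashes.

(3,3) - (2,3) - (1,3) - (1,2) - (2,2) - (2,1)

The waypoints must appear in the order (1,3), (2,2), with no cell reused.
Route from (3,3): up 2 to (1,3), left 1 to (1,2), down 1 to (2,2), left 1 to (2,1) — 5 moves in all.
Check: order respected (1 at step 2, 2 at step 4); 5 moves as required.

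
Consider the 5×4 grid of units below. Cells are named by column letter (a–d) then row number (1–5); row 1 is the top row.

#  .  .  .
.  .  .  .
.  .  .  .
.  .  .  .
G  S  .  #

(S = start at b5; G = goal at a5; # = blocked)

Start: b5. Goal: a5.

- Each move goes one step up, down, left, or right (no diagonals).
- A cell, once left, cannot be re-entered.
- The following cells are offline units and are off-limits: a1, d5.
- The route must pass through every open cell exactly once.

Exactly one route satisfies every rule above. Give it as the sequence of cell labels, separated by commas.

Need to visit all 18 open cells exactly once, starting at b5 and ending at a5.
Cell d1 has only two open neighbours (d2 and c1), so the path must pass straight through it: one of those is the cell it's entered from and the other is where it exits.
Route from b5: right to c5, up to c4, right to d4, up to d3, left to c3, up to c2, right to d2, up to d1, 2× left (reaching b1), down to b2, left to a2, down to a3, right to b3, down to b4, left to a4, down to a5 — 17 moves in all.
Check: all 18 open cells covered.

b5, c5, c4, d4, d3, c3, c2, d2, d1, c1, b1, b2, a2, a3, b3, b4, a4, a5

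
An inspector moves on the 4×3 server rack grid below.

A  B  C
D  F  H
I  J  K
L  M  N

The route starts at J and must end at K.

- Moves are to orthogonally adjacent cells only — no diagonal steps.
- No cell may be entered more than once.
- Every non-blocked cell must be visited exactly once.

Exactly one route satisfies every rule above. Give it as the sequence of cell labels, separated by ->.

Need to visit all 12 open cells exactly once, starting at J and ending at K.
Route from J: up to F, right to H, up to C, 2× left (reaching A), 3× down (reaching L), 2× right (reaching N), up to K — 11 moves in all.
Check: all 12 open cells covered.

J -> F -> H -> C -> B -> A -> D -> I -> L -> M -> N -> K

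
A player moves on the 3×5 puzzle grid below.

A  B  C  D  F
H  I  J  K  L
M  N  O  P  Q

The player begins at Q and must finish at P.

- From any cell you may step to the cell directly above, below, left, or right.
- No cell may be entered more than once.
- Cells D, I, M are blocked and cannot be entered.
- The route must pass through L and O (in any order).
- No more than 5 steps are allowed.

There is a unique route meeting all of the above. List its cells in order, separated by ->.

Q -> L -> K -> J -> O -> P

The 5-move cap with required stops at L, O leaves no slack for detours.
Route from Q: up 1 to L, left 2 to J, down 1 to O, right 1 to P — 5 moves in all.
Check: all required cells visited; 5 ≤ 5 moves.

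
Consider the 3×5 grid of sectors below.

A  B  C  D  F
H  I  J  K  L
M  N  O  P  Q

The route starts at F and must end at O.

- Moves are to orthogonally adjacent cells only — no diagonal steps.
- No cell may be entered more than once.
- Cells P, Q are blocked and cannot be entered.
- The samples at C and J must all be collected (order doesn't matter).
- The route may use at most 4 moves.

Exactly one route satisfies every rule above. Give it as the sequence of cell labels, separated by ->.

F -> D -> C -> J -> O

The budget equals the shortest possible length, so every move has to be on a shortest route through the required cells.
Route from F: 2× left (reaching C), 2× down (reaching O) — 4 moves in all.
Check: all required cells visited; 4 ≤ 4 moves.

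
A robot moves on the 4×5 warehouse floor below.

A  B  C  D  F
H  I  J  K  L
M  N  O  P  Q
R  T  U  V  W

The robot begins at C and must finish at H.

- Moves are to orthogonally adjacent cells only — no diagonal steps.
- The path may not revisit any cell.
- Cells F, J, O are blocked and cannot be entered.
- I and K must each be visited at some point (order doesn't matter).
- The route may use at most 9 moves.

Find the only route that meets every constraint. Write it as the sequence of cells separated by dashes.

The budget equals the shortest possible length, so every move has to be on a shortest route through the required cells.
Route from C: right 1 to D, down 3 to V, left 2 to T, up 2 to I, left 1 to H — 9 moves in all.
Check: all required cells visited; 9 ≤ 9 moves.

C - D - K - P - V - U - T - N - I - H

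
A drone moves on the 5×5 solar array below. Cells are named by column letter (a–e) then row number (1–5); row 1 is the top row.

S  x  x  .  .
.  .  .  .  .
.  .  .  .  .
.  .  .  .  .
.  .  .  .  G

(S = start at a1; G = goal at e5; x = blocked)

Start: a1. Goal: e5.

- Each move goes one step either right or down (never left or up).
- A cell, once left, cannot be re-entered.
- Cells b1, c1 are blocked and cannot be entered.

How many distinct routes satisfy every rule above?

35

A right/down-only route from a1 to e5 makes exactly 4 down-moves and 4 right-moves in some order.
With no other constraints that would be C(8,4) = 70 routes.
Subtract routes through each blocked cell (inclusion–exclusion for overlaps): − through b1: 35 − through c1: 15 + through b1&c1: 15 → 35.
That gives 35 routes.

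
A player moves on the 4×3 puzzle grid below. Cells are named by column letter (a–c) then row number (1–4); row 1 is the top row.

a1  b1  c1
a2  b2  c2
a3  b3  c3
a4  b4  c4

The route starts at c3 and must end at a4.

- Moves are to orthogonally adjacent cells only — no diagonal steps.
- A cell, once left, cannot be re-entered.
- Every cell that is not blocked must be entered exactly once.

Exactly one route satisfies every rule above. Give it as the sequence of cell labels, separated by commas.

Need to visit all 12 open cells exactly once, starting at c3 and ending at a4.
Cell c4 has only two open neighbours (c3 and b4), so the path must pass straight through it: one of those is the cell it's entered from and the other is where it exits.
Route from c3: down to c4, left to b4, 2× up (reaching b2), right to c2, up to c1, 2× left (reaching a1), 3× down (reaching a4) — 11 moves in all.
Check: all 12 open cells covered.

c3, c4, b4, b3, b2, c2, c1, b1, a1, a2, a3, a4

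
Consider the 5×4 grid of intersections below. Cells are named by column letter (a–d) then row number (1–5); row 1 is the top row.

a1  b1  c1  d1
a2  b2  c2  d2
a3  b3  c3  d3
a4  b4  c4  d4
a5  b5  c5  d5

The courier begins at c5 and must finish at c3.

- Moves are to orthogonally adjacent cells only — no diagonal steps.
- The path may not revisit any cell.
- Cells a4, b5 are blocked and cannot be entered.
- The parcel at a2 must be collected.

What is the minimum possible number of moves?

8

Any route passes through a2 somewhere between c5 and c3. Summing Manhattan distances along the two legs (c5 → a2 → c3) gives a lower bound of 5 + 3 = 8 moves.
A route of 8 moves achieves this: c5 → c4 → b4 → b3 → a3 → a2 → b2 → c2 → c3.
Since 8 matches the lower bound, it is optimal.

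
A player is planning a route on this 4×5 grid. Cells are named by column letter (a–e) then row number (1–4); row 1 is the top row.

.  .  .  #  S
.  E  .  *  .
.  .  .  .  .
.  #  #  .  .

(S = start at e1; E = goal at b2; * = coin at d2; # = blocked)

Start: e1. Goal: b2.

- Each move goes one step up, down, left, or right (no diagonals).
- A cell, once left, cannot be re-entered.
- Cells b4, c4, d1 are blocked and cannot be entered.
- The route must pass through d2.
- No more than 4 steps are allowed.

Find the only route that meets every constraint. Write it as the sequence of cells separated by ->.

e1 -> e2 -> d2 -> c2 -> b2

The budget equals the shortest possible length, so every move has to be on a shortest route through the required cells.
Route from e1: down to e2, 3× left (reaching b2) — 4 moves in all.
Check: all required cells visited; 4 ≤ 4 moves.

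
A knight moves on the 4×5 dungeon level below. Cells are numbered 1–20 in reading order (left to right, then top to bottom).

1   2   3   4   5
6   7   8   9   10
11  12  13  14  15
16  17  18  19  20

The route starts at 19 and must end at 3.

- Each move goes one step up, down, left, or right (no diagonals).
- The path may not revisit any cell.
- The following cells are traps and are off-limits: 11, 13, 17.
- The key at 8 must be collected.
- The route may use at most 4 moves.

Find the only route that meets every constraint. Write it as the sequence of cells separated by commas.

19, 14, 9, 8, 3

Any route must reach 8 and still end at 3 within 4 moves, so the order of the required stops is forced.
Route from 19: up 2 to 9, left 1 to 8, up 1 to 3 — 4 moves in all.
Check: all required cells visited; 4 ≤ 4 moves.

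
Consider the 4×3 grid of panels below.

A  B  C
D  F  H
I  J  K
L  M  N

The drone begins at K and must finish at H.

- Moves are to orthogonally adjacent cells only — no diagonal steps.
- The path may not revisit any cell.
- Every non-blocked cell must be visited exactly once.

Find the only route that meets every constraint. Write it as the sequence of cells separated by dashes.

Need to visit all 12 open cells exactly once, starting at K and ending at H.
Cell C has only two open neighbours (H and B), so the path must pass straight through it: one of those is the cell it's entered from and the other is where it exits.
Route from K: down 1 to N, left 2 to L, up 1 to I, right 1 to J, up 1 to F, left 1 to D, up 1 to A, right 2 to C, down 1 to H — 11 moves in all.
Check: all 12 open cells covered.

K - N - M - L - I - J - F - D - A - B - C - H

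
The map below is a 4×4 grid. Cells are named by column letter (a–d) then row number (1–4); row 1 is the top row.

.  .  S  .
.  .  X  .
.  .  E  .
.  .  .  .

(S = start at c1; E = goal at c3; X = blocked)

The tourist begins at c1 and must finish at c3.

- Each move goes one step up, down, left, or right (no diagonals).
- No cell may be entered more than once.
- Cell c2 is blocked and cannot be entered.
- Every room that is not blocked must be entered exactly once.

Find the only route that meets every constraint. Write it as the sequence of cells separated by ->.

c1 -> d1 -> d2 -> d3 -> d4 -> c4 -> b4 -> a4 -> a3 -> a2 -> a1 -> b1 -> b2 -> b3 -> c3

Need to visit all 15 open cells exactly once, starting at c1 and ending at c3.
Route from c1: right to d1, 3× down (reaching d4), 3× left (reaching a4), 3× up (reaching a1), right to b1, 2× down (reaching b3), right to c3 — 14 moves in all.
Check: all 15 open cells covered.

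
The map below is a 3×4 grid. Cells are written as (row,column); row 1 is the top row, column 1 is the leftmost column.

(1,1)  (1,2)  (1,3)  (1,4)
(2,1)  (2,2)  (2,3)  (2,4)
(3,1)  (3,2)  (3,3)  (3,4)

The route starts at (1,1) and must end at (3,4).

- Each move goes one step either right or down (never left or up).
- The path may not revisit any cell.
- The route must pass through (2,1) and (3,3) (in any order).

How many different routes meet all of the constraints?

3

A right/down-only route from (1,1) to (3,4) makes exactly 2 down-moves and 3 right-moves in some order.
With no other constraints that would be C(5,2) = 10 routes.
A monotone route can only reach the required cells in the order (2,1), (3,3), so split there and multiply the segment counts: (1,1)→(2,1): 1; (2,1)→(3,3): 3; (3,3)→(3,4): 1; product = 3.
That gives 3 routes.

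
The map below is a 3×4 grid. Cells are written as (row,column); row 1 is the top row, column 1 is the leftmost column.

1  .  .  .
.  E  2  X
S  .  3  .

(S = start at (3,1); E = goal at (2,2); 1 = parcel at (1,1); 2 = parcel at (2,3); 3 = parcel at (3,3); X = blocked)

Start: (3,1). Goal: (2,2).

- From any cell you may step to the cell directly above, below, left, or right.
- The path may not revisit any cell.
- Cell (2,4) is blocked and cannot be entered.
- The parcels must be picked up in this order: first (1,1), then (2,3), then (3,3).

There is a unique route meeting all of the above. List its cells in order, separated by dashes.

The waypoints must appear in the order (1,1), (2,3), (3,3), with no cell reused.
Route from (3,1): 2× up (reaching (1,1)), 2× right (reaching (1,3)), 2× down (reaching (3,3)), left to (3,2), up to (2,2) — 8 moves in all.
Check: order respected (1 at step 2, 2 at step 5, 3 at step 6).

(3,1) - (2,1) - (1,1) - (1,2) - (1,3) - (2,3) - (3,3) - (3,2) - (2,2)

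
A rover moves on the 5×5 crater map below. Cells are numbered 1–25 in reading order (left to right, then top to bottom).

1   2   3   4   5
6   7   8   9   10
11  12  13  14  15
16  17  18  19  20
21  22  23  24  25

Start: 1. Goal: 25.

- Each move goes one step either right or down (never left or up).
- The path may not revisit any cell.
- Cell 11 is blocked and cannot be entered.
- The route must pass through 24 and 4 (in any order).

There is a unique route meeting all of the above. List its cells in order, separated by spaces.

1 2 3 4 9 14 19 24 25

Moves only go right or down, so the column and row indices never decrease.
Route from 1: 3× right (reaching 4), 4× down (reaching 24), right to 25 — 8 moves in all.
Check: all required cells visited.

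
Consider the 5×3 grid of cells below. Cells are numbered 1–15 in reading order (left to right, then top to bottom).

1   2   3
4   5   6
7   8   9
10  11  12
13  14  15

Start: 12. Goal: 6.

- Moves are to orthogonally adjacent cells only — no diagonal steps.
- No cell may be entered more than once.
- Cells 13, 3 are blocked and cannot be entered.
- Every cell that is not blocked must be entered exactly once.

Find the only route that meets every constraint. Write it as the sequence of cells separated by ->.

12 -> 15 -> 14 -> 11 -> 10 -> 7 -> 4 -> 1 -> 2 -> 5 -> 8 -> 9 -> 6

Need to visit all 13 open cells exactly once, starting at 12 and ending at 6.
Cell 1 has only two open neighbours (4 and 2), so the path must pass straight through it: one of those is the cell it's entered from and the other is where it exits.
Route from 12: down to 15, left to 14, up to 11, left to 10, 3× up (reaching 1), right to 2, 2× down (reaching 8), right to 9, up to 6 — 12 moves in all.
Check: all 13 open cells covered.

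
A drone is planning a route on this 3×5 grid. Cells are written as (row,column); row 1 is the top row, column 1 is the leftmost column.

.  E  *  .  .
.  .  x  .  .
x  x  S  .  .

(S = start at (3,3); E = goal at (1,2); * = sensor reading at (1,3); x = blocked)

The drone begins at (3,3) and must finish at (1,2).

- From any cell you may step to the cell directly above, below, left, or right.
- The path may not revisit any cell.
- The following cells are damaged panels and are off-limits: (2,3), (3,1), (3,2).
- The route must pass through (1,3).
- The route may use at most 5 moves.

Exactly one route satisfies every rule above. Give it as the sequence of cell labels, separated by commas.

(3,3), (3,4), (2,4), (1,4), (1,3), (1,2)

The 5-move cap with required stops at (1,3) leaves no slack for detours.
Route from (3,3): right to (3,4), 2× up (reaching (1,4)), 2× left (reaching (1,2)) — 5 moves in all.
Check: all required cells visited; 5 ≤ 5 moves.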